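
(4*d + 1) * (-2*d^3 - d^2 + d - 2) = -8*d^4 - 6*d^3 + 3*d^2 - 7*d - 2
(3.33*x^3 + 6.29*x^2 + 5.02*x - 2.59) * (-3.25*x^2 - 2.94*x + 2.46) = -10.8225*x^5 - 30.2327*x^4 - 26.6158*x^3 + 9.1321*x^2 + 19.9638*x - 6.3714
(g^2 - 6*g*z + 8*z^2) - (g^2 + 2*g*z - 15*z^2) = -8*g*z + 23*z^2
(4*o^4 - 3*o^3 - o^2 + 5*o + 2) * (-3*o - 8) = -12*o^5 - 23*o^4 + 27*o^3 - 7*o^2 - 46*o - 16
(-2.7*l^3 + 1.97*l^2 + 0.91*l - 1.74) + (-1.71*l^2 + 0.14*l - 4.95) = -2.7*l^3 + 0.26*l^2 + 1.05*l - 6.69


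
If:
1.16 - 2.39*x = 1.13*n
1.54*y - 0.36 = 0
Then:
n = 1.02654867256637 - 2.11504424778761*x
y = 0.23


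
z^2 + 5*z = z*(z + 5)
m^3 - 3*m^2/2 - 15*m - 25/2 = (m - 5)*(m + 1)*(m + 5/2)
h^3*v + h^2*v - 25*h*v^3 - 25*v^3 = (h - 5*v)*(h + 5*v)*(h*v + v)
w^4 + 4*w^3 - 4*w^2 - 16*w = w*(w - 2)*(w + 2)*(w + 4)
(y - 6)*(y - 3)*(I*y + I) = I*y^3 - 8*I*y^2 + 9*I*y + 18*I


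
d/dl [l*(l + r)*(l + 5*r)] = 3*l^2 + 12*l*r + 5*r^2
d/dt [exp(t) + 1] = exp(t)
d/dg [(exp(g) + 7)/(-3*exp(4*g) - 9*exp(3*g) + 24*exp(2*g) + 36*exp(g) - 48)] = ((exp(g) + 7)*(4*exp(3*g) + 9*exp(2*g) - 16*exp(g) - 12) - exp(4*g) - 3*exp(3*g) + 8*exp(2*g) + 12*exp(g) - 16)*exp(g)/(3*(exp(4*g) + 3*exp(3*g) - 8*exp(2*g) - 12*exp(g) + 16)^2)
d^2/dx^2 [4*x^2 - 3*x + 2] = 8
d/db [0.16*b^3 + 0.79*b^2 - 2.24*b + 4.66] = 0.48*b^2 + 1.58*b - 2.24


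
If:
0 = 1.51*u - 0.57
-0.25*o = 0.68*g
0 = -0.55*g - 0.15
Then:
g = -0.27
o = 0.74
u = 0.38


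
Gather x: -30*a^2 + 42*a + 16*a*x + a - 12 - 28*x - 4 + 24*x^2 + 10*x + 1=-30*a^2 + 43*a + 24*x^2 + x*(16*a - 18) - 15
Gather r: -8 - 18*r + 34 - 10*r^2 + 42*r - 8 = -10*r^2 + 24*r + 18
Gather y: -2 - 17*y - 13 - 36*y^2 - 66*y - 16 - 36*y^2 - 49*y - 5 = -72*y^2 - 132*y - 36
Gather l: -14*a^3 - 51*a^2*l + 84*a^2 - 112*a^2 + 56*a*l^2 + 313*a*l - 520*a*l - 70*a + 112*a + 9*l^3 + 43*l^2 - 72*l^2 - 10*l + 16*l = -14*a^3 - 28*a^2 + 42*a + 9*l^3 + l^2*(56*a - 29) + l*(-51*a^2 - 207*a + 6)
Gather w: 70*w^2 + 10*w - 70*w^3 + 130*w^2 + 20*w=-70*w^3 + 200*w^2 + 30*w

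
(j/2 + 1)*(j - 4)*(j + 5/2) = j^3/2 + j^2/4 - 13*j/2 - 10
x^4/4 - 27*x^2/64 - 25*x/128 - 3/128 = (x/4 + 1/4)*(x - 3/2)*(x + 1/4)^2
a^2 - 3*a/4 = a*(a - 3/4)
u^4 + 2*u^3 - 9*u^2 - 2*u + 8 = (u - 2)*(u - 1)*(u + 1)*(u + 4)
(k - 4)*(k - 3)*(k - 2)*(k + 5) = k^4 - 4*k^3 - 19*k^2 + 106*k - 120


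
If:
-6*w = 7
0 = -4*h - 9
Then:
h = -9/4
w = -7/6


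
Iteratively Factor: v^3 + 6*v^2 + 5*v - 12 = (v + 4)*(v^2 + 2*v - 3) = (v + 3)*(v + 4)*(v - 1)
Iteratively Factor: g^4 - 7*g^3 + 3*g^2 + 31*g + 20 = (g + 1)*(g^3 - 8*g^2 + 11*g + 20) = (g - 5)*(g + 1)*(g^2 - 3*g - 4) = (g - 5)*(g - 4)*(g + 1)*(g + 1)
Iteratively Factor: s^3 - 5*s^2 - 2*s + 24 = (s + 2)*(s^2 - 7*s + 12) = (s - 3)*(s + 2)*(s - 4)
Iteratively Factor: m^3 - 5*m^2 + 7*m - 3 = (m - 1)*(m^2 - 4*m + 3) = (m - 1)^2*(m - 3)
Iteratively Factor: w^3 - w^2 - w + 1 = (w - 1)*(w^2 - 1) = (w - 1)*(w + 1)*(w - 1)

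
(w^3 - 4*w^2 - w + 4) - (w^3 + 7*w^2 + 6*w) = -11*w^2 - 7*w + 4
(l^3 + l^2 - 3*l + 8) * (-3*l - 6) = -3*l^4 - 9*l^3 + 3*l^2 - 6*l - 48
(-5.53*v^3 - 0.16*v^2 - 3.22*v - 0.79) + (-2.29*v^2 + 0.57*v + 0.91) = -5.53*v^3 - 2.45*v^2 - 2.65*v + 0.12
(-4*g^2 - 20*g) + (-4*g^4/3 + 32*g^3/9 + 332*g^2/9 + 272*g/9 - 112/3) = -4*g^4/3 + 32*g^3/9 + 296*g^2/9 + 92*g/9 - 112/3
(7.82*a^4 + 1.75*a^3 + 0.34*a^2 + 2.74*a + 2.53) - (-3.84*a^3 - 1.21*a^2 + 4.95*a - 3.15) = 7.82*a^4 + 5.59*a^3 + 1.55*a^2 - 2.21*a + 5.68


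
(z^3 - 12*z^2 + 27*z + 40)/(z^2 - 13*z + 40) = z + 1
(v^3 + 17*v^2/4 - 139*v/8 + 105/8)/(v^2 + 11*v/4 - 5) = (2*v^2 + 11*v - 21)/(2*(v + 4))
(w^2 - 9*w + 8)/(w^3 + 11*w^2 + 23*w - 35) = (w - 8)/(w^2 + 12*w + 35)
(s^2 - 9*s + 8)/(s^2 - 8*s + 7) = (s - 8)/(s - 7)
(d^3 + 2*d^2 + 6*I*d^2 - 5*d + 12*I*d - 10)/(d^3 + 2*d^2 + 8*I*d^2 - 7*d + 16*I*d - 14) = (d + 5*I)/(d + 7*I)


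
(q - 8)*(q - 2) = q^2 - 10*q + 16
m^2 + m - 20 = (m - 4)*(m + 5)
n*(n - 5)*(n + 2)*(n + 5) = n^4 + 2*n^3 - 25*n^2 - 50*n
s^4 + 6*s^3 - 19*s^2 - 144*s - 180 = (s - 5)*(s + 2)*(s + 3)*(s + 6)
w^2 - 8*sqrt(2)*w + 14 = (w - 7*sqrt(2))*(w - sqrt(2))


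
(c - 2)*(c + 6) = c^2 + 4*c - 12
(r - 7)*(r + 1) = r^2 - 6*r - 7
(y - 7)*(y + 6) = y^2 - y - 42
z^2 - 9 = (z - 3)*(z + 3)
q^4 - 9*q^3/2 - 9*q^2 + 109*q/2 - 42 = (q - 4)*(q - 3)*(q - 1)*(q + 7/2)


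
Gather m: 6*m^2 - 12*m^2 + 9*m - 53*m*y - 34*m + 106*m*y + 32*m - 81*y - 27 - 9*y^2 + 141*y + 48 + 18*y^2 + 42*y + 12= -6*m^2 + m*(53*y + 7) + 9*y^2 + 102*y + 33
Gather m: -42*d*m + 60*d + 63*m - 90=60*d + m*(63 - 42*d) - 90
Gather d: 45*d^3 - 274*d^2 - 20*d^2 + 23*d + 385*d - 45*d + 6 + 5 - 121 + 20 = 45*d^3 - 294*d^2 + 363*d - 90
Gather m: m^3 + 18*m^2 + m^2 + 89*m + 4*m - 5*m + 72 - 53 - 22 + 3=m^3 + 19*m^2 + 88*m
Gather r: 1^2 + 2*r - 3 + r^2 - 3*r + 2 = r^2 - r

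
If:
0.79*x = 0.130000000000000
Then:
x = 0.16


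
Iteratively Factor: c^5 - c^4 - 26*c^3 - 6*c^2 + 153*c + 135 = (c - 5)*(c^4 + 4*c^3 - 6*c^2 - 36*c - 27) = (c - 5)*(c + 1)*(c^3 + 3*c^2 - 9*c - 27) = (c - 5)*(c - 3)*(c + 1)*(c^2 + 6*c + 9) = (c - 5)*(c - 3)*(c + 1)*(c + 3)*(c + 3)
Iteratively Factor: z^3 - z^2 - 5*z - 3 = (z + 1)*(z^2 - 2*z - 3) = (z + 1)^2*(z - 3)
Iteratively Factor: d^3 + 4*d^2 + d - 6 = (d + 2)*(d^2 + 2*d - 3) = (d - 1)*(d + 2)*(d + 3)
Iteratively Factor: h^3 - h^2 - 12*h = (h - 4)*(h^2 + 3*h) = h*(h - 4)*(h + 3)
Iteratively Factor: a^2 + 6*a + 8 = (a + 2)*(a + 4)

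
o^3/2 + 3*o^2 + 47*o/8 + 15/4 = (o/2 + 1)*(o + 3/2)*(o + 5/2)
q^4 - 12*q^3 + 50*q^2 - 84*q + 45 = (q - 5)*(q - 3)^2*(q - 1)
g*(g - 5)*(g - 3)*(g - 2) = g^4 - 10*g^3 + 31*g^2 - 30*g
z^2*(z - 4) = z^3 - 4*z^2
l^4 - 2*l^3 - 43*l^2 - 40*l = l*(l - 8)*(l + 1)*(l + 5)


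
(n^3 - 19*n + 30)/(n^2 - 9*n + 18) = (n^2 + 3*n - 10)/(n - 6)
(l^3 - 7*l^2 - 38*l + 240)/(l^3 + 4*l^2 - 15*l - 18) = (l^2 - 13*l + 40)/(l^2 - 2*l - 3)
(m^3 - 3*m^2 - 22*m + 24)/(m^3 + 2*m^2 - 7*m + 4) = (m - 6)/(m - 1)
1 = 1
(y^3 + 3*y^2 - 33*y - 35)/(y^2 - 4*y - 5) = y + 7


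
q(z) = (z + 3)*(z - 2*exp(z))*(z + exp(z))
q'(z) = (1 - 2*exp(z))*(z + 3)*(z + exp(z)) + (z + 3)*(z - 2*exp(z))*(exp(z) + 1) + (z - 2*exp(z))*(z + exp(z)) = (z + 3)*(z - 2*exp(z))*(exp(z) + 1) - (z + 3)*(z + exp(z))*(2*exp(z) - 1) + (z - 2*exp(z))*(z + exp(z))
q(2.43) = -1519.02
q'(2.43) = -3267.32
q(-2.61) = 2.73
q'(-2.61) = 5.00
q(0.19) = -9.95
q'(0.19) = -25.16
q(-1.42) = 3.54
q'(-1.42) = -2.45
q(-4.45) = -28.79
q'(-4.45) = 32.70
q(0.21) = -10.46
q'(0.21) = -26.24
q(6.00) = -2951047.40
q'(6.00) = -6212374.66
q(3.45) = -13424.54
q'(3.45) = -28541.65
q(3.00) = -5148.69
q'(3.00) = -10986.46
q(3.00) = -5148.69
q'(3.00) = -10986.46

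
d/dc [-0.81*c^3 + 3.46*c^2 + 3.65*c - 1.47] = -2.43*c^2 + 6.92*c + 3.65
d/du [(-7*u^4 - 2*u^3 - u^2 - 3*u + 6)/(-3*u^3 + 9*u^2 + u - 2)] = u*(21*u^5 - 126*u^4 - 42*u^3 + 34*u^2 + 92*u - 104)/(9*u^6 - 54*u^5 + 75*u^4 + 30*u^3 - 35*u^2 - 4*u + 4)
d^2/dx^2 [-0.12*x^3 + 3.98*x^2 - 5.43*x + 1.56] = 7.96 - 0.72*x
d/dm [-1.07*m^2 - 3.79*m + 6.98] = -2.14*m - 3.79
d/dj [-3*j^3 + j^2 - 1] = j*(2 - 9*j)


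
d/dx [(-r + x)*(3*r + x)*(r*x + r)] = r*(-3*r^2 + 4*r*x + 2*r + 3*x^2 + 2*x)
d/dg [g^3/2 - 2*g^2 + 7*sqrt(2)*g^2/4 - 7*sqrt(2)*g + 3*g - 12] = 3*g^2/2 - 4*g + 7*sqrt(2)*g/2 - 7*sqrt(2) + 3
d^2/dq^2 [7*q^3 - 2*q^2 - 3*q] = 42*q - 4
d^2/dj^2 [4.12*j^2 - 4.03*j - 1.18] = 8.24000000000000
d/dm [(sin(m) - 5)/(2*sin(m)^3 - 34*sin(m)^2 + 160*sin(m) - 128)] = (8*sin(m) + cos(m)^2 - 22)*cos(m)/((sin(m) - 8)^3*(sin(m) - 1)^2)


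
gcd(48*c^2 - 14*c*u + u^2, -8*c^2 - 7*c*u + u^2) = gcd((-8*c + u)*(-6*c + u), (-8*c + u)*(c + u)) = -8*c + u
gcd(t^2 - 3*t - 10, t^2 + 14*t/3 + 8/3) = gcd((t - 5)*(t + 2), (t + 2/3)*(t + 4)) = 1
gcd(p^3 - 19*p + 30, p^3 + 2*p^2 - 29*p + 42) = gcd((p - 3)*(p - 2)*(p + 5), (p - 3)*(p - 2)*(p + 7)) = p^2 - 5*p + 6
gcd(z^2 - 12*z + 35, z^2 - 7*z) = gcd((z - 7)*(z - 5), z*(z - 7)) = z - 7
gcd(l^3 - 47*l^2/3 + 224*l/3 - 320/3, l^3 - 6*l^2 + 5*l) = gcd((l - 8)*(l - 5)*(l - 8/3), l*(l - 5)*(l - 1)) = l - 5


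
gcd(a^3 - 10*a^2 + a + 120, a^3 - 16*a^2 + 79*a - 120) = a^2 - 13*a + 40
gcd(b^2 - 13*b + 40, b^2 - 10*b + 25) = b - 5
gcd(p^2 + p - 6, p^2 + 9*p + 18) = p + 3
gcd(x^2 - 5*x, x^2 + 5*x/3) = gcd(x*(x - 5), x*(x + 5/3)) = x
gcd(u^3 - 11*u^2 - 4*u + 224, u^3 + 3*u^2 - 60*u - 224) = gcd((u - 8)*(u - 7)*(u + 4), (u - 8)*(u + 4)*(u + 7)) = u^2 - 4*u - 32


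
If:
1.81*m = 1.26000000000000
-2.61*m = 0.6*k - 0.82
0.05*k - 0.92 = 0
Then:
No Solution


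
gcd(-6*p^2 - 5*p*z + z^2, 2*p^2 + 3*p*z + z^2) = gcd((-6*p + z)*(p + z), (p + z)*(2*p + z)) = p + z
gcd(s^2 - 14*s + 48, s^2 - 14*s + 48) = s^2 - 14*s + 48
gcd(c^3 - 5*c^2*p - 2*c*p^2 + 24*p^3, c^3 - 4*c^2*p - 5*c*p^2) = 1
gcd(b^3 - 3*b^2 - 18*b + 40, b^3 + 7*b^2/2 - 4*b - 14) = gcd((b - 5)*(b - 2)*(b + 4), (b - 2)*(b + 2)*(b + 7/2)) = b - 2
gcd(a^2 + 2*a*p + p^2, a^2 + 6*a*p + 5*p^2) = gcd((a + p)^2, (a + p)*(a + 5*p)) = a + p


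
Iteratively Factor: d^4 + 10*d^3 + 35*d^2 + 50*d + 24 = (d + 3)*(d^3 + 7*d^2 + 14*d + 8) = (d + 1)*(d + 3)*(d^2 + 6*d + 8) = (d + 1)*(d + 3)*(d + 4)*(d + 2)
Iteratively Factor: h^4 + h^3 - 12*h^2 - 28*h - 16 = (h + 2)*(h^3 - h^2 - 10*h - 8) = (h + 1)*(h + 2)*(h^2 - 2*h - 8) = (h + 1)*(h + 2)^2*(h - 4)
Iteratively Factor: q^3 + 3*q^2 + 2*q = (q + 1)*(q^2 + 2*q) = q*(q + 1)*(q + 2)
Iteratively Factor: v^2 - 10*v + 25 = (v - 5)*(v - 5)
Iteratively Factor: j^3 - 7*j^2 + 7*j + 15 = (j - 3)*(j^2 - 4*j - 5) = (j - 3)*(j + 1)*(j - 5)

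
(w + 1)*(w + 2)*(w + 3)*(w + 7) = w^4 + 13*w^3 + 53*w^2 + 83*w + 42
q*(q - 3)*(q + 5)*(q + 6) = q^4 + 8*q^3 - 3*q^2 - 90*q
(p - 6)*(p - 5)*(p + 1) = p^3 - 10*p^2 + 19*p + 30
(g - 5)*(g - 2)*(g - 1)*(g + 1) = g^4 - 7*g^3 + 9*g^2 + 7*g - 10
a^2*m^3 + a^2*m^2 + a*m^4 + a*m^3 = m^2*(a + m)*(a*m + a)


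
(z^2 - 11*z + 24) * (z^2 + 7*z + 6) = z^4 - 4*z^3 - 47*z^2 + 102*z + 144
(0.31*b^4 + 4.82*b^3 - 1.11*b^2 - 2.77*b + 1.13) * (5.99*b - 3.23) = 1.8569*b^5 + 27.8705*b^4 - 22.2175*b^3 - 13.007*b^2 + 15.7158*b - 3.6499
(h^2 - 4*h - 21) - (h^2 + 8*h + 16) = -12*h - 37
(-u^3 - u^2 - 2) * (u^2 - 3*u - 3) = -u^5 + 2*u^4 + 6*u^3 + u^2 + 6*u + 6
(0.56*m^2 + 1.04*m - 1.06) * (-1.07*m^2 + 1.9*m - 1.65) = -0.5992*m^4 - 0.0488*m^3 + 2.1862*m^2 - 3.73*m + 1.749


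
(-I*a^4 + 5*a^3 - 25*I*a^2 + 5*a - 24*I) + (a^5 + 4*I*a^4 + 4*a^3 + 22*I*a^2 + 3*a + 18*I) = a^5 + 3*I*a^4 + 9*a^3 - 3*I*a^2 + 8*a - 6*I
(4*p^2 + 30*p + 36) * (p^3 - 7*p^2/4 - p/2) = 4*p^5 + 23*p^4 - 37*p^3/2 - 78*p^2 - 18*p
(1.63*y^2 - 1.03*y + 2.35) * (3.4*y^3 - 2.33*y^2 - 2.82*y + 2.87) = 5.542*y^5 - 7.2999*y^4 + 5.7933*y^3 + 2.1072*y^2 - 9.5831*y + 6.7445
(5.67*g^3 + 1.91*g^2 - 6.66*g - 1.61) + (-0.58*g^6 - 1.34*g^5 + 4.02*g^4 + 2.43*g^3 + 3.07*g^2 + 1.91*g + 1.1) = -0.58*g^6 - 1.34*g^5 + 4.02*g^4 + 8.1*g^3 + 4.98*g^2 - 4.75*g - 0.51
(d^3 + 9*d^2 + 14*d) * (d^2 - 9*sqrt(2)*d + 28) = d^5 - 9*sqrt(2)*d^4 + 9*d^4 - 81*sqrt(2)*d^3 + 42*d^3 - 126*sqrt(2)*d^2 + 252*d^2 + 392*d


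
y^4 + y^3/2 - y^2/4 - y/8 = y*(y - 1/2)*(y + 1/2)^2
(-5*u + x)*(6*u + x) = -30*u^2 + u*x + x^2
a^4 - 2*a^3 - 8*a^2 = a^2*(a - 4)*(a + 2)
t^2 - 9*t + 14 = (t - 7)*(t - 2)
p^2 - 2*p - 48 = (p - 8)*(p + 6)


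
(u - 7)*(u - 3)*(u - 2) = u^3 - 12*u^2 + 41*u - 42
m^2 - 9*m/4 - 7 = (m - 4)*(m + 7/4)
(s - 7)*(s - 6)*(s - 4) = s^3 - 17*s^2 + 94*s - 168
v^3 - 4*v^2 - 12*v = v*(v - 6)*(v + 2)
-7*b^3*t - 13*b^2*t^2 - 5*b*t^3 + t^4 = t*(-7*b + t)*(b + t)^2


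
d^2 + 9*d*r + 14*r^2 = (d + 2*r)*(d + 7*r)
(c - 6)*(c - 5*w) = c^2 - 5*c*w - 6*c + 30*w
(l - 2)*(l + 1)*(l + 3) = l^3 + 2*l^2 - 5*l - 6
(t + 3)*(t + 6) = t^2 + 9*t + 18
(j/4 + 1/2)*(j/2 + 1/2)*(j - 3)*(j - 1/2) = j^4/8 - j^3/16 - 7*j^2/8 - 5*j/16 + 3/8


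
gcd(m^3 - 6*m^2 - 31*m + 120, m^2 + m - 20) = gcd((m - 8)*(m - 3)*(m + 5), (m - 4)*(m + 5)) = m + 5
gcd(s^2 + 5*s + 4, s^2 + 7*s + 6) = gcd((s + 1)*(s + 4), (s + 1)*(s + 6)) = s + 1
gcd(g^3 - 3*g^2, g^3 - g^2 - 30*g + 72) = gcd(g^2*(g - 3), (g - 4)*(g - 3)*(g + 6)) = g - 3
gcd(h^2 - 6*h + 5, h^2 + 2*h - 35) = h - 5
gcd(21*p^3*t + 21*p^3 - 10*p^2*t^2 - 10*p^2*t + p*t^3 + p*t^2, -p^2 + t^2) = 1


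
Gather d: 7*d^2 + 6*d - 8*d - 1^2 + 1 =7*d^2 - 2*d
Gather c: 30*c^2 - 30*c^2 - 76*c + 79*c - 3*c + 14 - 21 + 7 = 0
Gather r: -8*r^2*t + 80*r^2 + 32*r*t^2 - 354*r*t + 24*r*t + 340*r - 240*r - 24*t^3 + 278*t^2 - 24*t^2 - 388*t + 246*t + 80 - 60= r^2*(80 - 8*t) + r*(32*t^2 - 330*t + 100) - 24*t^3 + 254*t^2 - 142*t + 20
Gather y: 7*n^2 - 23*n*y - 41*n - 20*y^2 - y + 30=7*n^2 - 41*n - 20*y^2 + y*(-23*n - 1) + 30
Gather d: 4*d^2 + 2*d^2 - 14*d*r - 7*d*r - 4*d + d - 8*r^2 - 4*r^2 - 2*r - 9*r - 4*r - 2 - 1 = 6*d^2 + d*(-21*r - 3) - 12*r^2 - 15*r - 3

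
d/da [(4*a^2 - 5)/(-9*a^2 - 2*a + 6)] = 2*(-4*a^2 - 21*a - 5)/(81*a^4 + 36*a^3 - 104*a^2 - 24*a + 36)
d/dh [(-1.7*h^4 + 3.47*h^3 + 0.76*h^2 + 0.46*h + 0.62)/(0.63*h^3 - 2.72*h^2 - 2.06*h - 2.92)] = (-1.071*h^6 + 9.248*h^5 + 0.588800000000001*h^4 + 4.98*h^3 - 31.8834*h^2 - 1.0656*h - 0.0659999999999998)/(0.3969*h^6 - 3.4272*h^5 + 4.8028*h^4 + 7.5272*h^3 + 20.1284*h^2 + 12.0304*h + 8.5264)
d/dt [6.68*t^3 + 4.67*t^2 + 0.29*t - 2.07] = 20.04*t^2 + 9.34*t + 0.29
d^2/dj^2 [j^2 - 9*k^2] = 2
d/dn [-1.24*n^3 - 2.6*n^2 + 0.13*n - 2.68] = -3.72*n^2 - 5.2*n + 0.13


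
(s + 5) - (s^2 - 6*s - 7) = -s^2 + 7*s + 12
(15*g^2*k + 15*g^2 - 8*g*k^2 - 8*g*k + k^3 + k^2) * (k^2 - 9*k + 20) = 15*g^2*k^3 - 120*g^2*k^2 + 165*g^2*k + 300*g^2 - 8*g*k^4 + 64*g*k^3 - 88*g*k^2 - 160*g*k + k^5 - 8*k^4 + 11*k^3 + 20*k^2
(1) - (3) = -2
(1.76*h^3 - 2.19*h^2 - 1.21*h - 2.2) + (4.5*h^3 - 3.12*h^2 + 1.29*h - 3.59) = 6.26*h^3 - 5.31*h^2 + 0.0800000000000001*h - 5.79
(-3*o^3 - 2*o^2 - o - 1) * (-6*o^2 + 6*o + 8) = 18*o^5 - 6*o^4 - 30*o^3 - 16*o^2 - 14*o - 8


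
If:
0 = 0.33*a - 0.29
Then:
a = 0.88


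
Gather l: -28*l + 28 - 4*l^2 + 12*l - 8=-4*l^2 - 16*l + 20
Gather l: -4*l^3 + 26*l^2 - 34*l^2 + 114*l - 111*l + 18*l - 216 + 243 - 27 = -4*l^3 - 8*l^2 + 21*l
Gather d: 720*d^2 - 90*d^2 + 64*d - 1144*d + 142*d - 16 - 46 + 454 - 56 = 630*d^2 - 938*d + 336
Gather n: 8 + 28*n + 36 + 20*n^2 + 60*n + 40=20*n^2 + 88*n + 84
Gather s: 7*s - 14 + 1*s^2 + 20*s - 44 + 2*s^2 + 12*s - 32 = 3*s^2 + 39*s - 90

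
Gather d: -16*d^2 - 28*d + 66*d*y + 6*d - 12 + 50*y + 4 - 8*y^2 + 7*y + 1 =-16*d^2 + d*(66*y - 22) - 8*y^2 + 57*y - 7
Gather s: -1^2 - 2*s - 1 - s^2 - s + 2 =-s^2 - 3*s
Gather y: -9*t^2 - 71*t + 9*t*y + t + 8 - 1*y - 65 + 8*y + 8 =-9*t^2 - 70*t + y*(9*t + 7) - 49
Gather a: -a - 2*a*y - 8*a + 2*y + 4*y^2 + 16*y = a*(-2*y - 9) + 4*y^2 + 18*y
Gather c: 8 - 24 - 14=-30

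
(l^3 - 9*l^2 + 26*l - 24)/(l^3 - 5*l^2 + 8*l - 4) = (l^2 - 7*l + 12)/(l^2 - 3*l + 2)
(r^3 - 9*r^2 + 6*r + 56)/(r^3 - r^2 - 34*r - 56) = (r - 4)/(r + 4)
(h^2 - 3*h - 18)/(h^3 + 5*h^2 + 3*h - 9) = (h - 6)/(h^2 + 2*h - 3)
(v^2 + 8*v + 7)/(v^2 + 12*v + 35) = (v + 1)/(v + 5)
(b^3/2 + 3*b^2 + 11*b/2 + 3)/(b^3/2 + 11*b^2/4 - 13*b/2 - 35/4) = 2*(b^2 + 5*b + 6)/(2*b^2 + 9*b - 35)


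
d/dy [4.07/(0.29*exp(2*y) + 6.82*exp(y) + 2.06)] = (-2.3606*exp(y) - 27.7574)*exp(y)/(0.29*exp(2*y) + 6.82*exp(y) + 2.06)^2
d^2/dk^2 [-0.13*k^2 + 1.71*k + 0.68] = -0.260000000000000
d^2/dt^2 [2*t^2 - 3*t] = 4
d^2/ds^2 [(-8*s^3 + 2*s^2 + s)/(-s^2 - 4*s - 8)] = 2*(71*s^3 + 816*s^2 + 1560*s - 96)/(s^6 + 12*s^5 + 72*s^4 + 256*s^3 + 576*s^2 + 768*s + 512)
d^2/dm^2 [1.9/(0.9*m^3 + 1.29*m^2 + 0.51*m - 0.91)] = (-(10.26*m + 4.902)*(0.9*m^3 + 1.29*m^2 + 0.51*m - 0.91) + 1.9*(2.7*m^2 + 2.58*m + 0.51)*(5.4*m^2 + 5.16*m + 1.02))/(0.9*m^3 + 1.29*m^2 + 0.51*m - 0.91)^3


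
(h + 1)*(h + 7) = h^2 + 8*h + 7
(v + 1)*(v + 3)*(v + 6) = v^3 + 10*v^2 + 27*v + 18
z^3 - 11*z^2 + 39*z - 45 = (z - 5)*(z - 3)^2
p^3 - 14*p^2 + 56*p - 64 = (p - 8)*(p - 4)*(p - 2)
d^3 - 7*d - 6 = (d - 3)*(d + 1)*(d + 2)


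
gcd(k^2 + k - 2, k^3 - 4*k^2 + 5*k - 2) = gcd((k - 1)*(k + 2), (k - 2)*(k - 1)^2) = k - 1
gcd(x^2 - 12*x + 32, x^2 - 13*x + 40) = x - 8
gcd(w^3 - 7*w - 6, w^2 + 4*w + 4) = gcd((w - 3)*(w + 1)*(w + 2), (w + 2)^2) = w + 2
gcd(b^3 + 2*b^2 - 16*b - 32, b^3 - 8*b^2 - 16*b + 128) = b^2 - 16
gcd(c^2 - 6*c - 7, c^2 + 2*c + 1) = c + 1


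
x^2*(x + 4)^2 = x^4 + 8*x^3 + 16*x^2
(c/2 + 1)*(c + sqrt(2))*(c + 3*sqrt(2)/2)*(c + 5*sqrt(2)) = c^4/2 + c^3 + 15*sqrt(2)*c^3/4 + 15*sqrt(2)*c^2/2 + 14*c^2 + 15*sqrt(2)*c/2 + 28*c + 15*sqrt(2)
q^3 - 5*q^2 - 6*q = q*(q - 6)*(q + 1)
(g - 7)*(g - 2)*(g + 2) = g^3 - 7*g^2 - 4*g + 28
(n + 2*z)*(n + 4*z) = n^2 + 6*n*z + 8*z^2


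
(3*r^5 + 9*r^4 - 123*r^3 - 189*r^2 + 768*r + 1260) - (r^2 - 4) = 3*r^5 + 9*r^4 - 123*r^3 - 190*r^2 + 768*r + 1264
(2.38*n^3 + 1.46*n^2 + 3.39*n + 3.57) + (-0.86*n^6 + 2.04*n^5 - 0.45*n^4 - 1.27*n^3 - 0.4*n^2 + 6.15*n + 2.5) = -0.86*n^6 + 2.04*n^5 - 0.45*n^4 + 1.11*n^3 + 1.06*n^2 + 9.54*n + 6.07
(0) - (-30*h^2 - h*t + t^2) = 30*h^2 + h*t - t^2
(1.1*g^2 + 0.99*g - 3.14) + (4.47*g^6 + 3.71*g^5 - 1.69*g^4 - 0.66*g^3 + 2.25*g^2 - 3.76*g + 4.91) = 4.47*g^6 + 3.71*g^5 - 1.69*g^4 - 0.66*g^3 + 3.35*g^2 - 2.77*g + 1.77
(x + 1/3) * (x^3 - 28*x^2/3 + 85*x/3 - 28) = x^4 - 9*x^3 + 227*x^2/9 - 167*x/9 - 28/3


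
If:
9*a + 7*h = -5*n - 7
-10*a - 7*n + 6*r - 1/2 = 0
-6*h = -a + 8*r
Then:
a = 212*r/127 - 279/127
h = -134*r/127 - 93/254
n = 779/254 - 194*r/127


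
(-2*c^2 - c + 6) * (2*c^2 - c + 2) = -4*c^4 + 9*c^2 - 8*c + 12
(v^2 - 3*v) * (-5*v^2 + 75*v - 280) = -5*v^4 + 90*v^3 - 505*v^2 + 840*v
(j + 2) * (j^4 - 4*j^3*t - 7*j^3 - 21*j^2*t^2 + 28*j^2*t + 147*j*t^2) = j^5 - 4*j^4*t - 5*j^4 - 21*j^3*t^2 + 20*j^3*t - 14*j^3 + 105*j^2*t^2 + 56*j^2*t + 294*j*t^2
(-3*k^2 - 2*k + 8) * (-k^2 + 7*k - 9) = 3*k^4 - 19*k^3 + 5*k^2 + 74*k - 72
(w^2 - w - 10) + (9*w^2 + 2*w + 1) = 10*w^2 + w - 9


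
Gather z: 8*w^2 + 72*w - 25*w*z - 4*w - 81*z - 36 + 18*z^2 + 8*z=8*w^2 + 68*w + 18*z^2 + z*(-25*w - 73) - 36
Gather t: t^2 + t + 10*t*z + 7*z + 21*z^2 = t^2 + t*(10*z + 1) + 21*z^2 + 7*z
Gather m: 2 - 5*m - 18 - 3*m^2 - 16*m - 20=-3*m^2 - 21*m - 36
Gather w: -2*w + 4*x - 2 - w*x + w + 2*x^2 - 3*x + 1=w*(-x - 1) + 2*x^2 + x - 1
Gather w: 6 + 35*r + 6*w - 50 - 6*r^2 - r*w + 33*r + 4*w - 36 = -6*r^2 + 68*r + w*(10 - r) - 80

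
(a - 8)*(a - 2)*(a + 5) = a^3 - 5*a^2 - 34*a + 80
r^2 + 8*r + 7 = (r + 1)*(r + 7)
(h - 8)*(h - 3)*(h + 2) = h^3 - 9*h^2 + 2*h + 48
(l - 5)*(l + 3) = l^2 - 2*l - 15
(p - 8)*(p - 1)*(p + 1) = p^3 - 8*p^2 - p + 8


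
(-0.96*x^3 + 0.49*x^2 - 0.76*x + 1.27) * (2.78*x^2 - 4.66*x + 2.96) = -2.6688*x^5 + 5.8358*x^4 - 7.2378*x^3 + 8.5226*x^2 - 8.1678*x + 3.7592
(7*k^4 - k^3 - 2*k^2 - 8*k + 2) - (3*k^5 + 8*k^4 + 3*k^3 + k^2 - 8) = -3*k^5 - k^4 - 4*k^3 - 3*k^2 - 8*k + 10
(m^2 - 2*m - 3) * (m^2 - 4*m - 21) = m^4 - 6*m^3 - 16*m^2 + 54*m + 63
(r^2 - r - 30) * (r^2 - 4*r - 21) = r^4 - 5*r^3 - 47*r^2 + 141*r + 630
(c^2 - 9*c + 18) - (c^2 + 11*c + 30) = -20*c - 12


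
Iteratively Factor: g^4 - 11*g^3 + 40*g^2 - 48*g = (g - 4)*(g^3 - 7*g^2 + 12*g) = (g - 4)*(g - 3)*(g^2 - 4*g) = g*(g - 4)*(g - 3)*(g - 4)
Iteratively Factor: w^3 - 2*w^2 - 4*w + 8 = (w - 2)*(w^2 - 4) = (w - 2)^2*(w + 2)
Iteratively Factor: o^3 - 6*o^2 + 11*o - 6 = (o - 2)*(o^2 - 4*o + 3) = (o - 2)*(o - 1)*(o - 3)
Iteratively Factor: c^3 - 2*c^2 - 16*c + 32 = (c + 4)*(c^2 - 6*c + 8) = (c - 4)*(c + 4)*(c - 2)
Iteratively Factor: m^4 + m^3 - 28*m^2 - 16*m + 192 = (m + 4)*(m^3 - 3*m^2 - 16*m + 48) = (m - 3)*(m + 4)*(m^2 - 16) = (m - 4)*(m - 3)*(m + 4)*(m + 4)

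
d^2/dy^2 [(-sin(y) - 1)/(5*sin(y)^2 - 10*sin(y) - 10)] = (sin(y)^5 + 6*sin(y)^4 + 4*sin(y)^3 + 2*sin(y)^2 - 4)/(5*(sin(y)^2 - 2*sin(y) - 2)^3)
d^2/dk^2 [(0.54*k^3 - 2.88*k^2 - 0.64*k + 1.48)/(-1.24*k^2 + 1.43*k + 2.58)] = (-2.66453525910038e-15*k^5 - 7.105427357601e-15*k^4 + 6.51813200000001*k^3 + 29.674632*k^2 + 6.464208*k + 18.095896)/(1.906624*k^6 - 6.596304*k^5 - 4.293996*k^4 + 24.524929*k^3 + 8.934282*k^2 - 28.555956*k - 17.173512)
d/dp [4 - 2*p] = -2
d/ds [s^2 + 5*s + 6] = 2*s + 5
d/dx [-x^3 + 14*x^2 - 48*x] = -3*x^2 + 28*x - 48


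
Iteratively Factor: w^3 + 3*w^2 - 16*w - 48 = (w + 4)*(w^2 - w - 12) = (w + 3)*(w + 4)*(w - 4)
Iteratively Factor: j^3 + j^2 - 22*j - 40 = (j + 2)*(j^2 - j - 20) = (j - 5)*(j + 2)*(j + 4)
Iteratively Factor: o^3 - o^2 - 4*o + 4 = (o + 2)*(o^2 - 3*o + 2) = (o - 1)*(o + 2)*(o - 2)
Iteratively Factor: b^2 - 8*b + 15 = (b - 5)*(b - 3)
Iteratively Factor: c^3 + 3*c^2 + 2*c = (c + 1)*(c^2 + 2*c) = c*(c + 1)*(c + 2)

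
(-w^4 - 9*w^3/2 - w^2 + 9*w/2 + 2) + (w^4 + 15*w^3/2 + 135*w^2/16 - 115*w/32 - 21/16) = 3*w^3 + 119*w^2/16 + 29*w/32 + 11/16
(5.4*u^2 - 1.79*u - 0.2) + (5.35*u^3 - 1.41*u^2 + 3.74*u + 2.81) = 5.35*u^3 + 3.99*u^2 + 1.95*u + 2.61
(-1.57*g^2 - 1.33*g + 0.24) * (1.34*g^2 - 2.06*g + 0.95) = -2.1038*g^4 + 1.452*g^3 + 1.5699*g^2 - 1.7579*g + 0.228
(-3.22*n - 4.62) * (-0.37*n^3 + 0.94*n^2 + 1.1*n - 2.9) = 1.1914*n^4 - 1.3174*n^3 - 7.8848*n^2 + 4.256*n + 13.398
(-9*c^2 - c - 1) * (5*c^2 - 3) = -45*c^4 - 5*c^3 + 22*c^2 + 3*c + 3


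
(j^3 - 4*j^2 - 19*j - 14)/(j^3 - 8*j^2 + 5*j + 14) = (j + 2)/(j - 2)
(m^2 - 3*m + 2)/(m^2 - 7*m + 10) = (m - 1)/(m - 5)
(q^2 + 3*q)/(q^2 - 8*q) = (q + 3)/(q - 8)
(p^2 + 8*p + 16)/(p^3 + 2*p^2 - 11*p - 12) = (p + 4)/(p^2 - 2*p - 3)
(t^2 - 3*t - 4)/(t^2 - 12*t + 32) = (t + 1)/(t - 8)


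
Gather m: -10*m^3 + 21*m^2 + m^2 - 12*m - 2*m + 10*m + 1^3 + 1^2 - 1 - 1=-10*m^3 + 22*m^2 - 4*m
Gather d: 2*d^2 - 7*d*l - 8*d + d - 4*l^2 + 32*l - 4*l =2*d^2 + d*(-7*l - 7) - 4*l^2 + 28*l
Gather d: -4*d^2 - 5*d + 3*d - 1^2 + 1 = -4*d^2 - 2*d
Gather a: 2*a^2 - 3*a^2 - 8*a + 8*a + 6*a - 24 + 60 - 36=-a^2 + 6*a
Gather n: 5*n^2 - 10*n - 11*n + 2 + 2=5*n^2 - 21*n + 4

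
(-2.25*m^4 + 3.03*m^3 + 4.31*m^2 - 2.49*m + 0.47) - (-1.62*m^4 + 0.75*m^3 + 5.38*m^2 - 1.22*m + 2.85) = -0.63*m^4 + 2.28*m^3 - 1.07*m^2 - 1.27*m - 2.38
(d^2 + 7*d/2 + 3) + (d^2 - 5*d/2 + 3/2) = 2*d^2 + d + 9/2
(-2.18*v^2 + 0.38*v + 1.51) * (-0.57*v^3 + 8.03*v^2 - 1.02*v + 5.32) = 1.2426*v^5 - 17.722*v^4 + 4.4143*v^3 + 0.140099999999997*v^2 + 0.4814*v + 8.0332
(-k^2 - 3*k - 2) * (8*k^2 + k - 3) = -8*k^4 - 25*k^3 - 16*k^2 + 7*k + 6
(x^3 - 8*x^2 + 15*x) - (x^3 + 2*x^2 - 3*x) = -10*x^2 + 18*x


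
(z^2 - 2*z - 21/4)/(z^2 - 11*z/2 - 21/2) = (z - 7/2)/(z - 7)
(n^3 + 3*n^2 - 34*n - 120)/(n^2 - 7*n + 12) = (n^3 + 3*n^2 - 34*n - 120)/(n^2 - 7*n + 12)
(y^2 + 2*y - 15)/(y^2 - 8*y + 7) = (y^2 + 2*y - 15)/(y^2 - 8*y + 7)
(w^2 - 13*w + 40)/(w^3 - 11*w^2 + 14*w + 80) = 1/(w + 2)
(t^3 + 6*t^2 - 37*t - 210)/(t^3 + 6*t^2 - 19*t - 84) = (t^2 - t - 30)/(t^2 - t - 12)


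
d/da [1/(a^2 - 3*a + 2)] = (3 - 2*a)/(a^2 - 3*a + 2)^2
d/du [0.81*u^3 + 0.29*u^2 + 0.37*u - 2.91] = 2.43*u^2 + 0.58*u + 0.37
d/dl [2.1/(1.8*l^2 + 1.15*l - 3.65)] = (-7.56*l - 2.415)/(1.8*l^2 + 1.15*l - 3.65)^2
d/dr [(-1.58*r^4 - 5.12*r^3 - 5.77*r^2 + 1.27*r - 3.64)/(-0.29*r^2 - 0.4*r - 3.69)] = (0.9164*r^5 + 3.3808*r^4 + 27.4168*r^3 + 59.3547*r^2 + 40.4714*r - 6.1423)/(0.0841*r^4 + 0.232*r^3 + 2.3002*r^2 + 2.952*r + 13.6161)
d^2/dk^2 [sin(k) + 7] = -sin(k)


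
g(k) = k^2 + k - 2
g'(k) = 2*k + 1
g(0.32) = -1.58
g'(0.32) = 1.64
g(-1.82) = -0.51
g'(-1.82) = -2.64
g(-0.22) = -2.17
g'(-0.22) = 0.56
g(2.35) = 5.87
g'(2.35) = 5.70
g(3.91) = 17.20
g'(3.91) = 8.82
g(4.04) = 18.36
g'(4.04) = 9.08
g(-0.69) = -2.21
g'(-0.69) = -0.38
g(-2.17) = 0.54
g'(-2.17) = -3.34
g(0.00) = -2.00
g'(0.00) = 1.00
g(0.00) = -2.00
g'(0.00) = 1.00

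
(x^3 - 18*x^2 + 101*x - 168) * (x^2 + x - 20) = x^5 - 17*x^4 + 63*x^3 + 293*x^2 - 2188*x + 3360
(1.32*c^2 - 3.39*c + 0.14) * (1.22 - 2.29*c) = -3.0228*c^3 + 9.3735*c^2 - 4.4564*c + 0.1708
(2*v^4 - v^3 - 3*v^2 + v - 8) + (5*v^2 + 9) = 2*v^4 - v^3 + 2*v^2 + v + 1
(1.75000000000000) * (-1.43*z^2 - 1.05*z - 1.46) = -2.5025*z^2 - 1.8375*z - 2.555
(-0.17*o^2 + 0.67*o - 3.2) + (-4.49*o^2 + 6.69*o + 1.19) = -4.66*o^2 + 7.36*o - 2.01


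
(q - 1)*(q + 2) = q^2 + q - 2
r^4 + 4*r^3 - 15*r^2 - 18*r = r*(r - 3)*(r + 1)*(r + 6)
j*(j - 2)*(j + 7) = j^3 + 5*j^2 - 14*j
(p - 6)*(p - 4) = p^2 - 10*p + 24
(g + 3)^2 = g^2 + 6*g + 9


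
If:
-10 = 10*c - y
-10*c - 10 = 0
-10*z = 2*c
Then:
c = -1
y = 0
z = 1/5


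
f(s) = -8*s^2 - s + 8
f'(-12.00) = 191.00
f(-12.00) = -1132.00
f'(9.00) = -145.00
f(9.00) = -649.00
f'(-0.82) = 12.12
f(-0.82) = 3.44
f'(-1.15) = 17.40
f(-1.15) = -1.43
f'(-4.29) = 67.64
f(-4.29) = -134.94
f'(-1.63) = 25.08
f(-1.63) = -11.63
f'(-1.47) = 22.52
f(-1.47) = -7.82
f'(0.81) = -13.96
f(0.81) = 1.94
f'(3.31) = -53.96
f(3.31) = -82.96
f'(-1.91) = 29.56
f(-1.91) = -19.27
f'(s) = -16*s - 1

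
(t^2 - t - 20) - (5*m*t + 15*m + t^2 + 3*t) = -5*m*t - 15*m - 4*t - 20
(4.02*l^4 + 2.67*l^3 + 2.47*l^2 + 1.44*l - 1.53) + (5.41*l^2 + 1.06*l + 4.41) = 4.02*l^4 + 2.67*l^3 + 7.88*l^2 + 2.5*l + 2.88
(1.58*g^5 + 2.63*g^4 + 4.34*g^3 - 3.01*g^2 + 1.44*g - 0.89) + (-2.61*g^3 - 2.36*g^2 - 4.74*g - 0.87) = 1.58*g^5 + 2.63*g^4 + 1.73*g^3 - 5.37*g^2 - 3.3*g - 1.76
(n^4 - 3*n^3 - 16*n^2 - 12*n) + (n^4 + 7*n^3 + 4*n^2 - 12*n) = 2*n^4 + 4*n^3 - 12*n^2 - 24*n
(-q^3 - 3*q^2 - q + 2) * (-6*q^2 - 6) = 6*q^5 + 18*q^4 + 12*q^3 + 6*q^2 + 6*q - 12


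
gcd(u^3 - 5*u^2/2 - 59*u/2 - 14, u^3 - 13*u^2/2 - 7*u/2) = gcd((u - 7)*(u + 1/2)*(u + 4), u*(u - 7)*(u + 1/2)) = u^2 - 13*u/2 - 7/2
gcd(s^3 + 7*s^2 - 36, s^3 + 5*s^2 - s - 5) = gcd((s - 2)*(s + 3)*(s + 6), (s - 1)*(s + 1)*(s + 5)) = 1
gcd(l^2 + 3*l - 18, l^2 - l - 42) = l + 6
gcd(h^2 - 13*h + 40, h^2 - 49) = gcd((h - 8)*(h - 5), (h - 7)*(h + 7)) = 1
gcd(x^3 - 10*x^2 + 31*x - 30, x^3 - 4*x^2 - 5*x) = x - 5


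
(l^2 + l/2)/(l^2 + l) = (l + 1/2)/(l + 1)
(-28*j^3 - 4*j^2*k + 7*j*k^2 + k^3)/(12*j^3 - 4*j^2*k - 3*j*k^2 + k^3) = (-7*j - k)/(3*j - k)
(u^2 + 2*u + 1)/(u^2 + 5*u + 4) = (u + 1)/(u + 4)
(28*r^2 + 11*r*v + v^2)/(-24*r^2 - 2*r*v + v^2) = (-7*r - v)/(6*r - v)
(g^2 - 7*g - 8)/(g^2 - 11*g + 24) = (g + 1)/(g - 3)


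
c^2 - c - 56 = (c - 8)*(c + 7)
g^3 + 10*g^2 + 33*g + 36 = (g + 3)^2*(g + 4)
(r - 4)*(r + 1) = r^2 - 3*r - 4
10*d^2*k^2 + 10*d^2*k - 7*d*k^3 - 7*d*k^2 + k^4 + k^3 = k*(-5*d + k)*(-2*d + k)*(k + 1)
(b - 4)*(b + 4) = b^2 - 16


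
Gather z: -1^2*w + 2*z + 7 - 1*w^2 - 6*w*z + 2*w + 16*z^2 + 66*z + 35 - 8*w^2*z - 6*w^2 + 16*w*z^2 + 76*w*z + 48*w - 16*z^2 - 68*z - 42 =-7*w^2 + 16*w*z^2 + 49*w + z*(-8*w^2 + 70*w)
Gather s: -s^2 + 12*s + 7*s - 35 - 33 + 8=-s^2 + 19*s - 60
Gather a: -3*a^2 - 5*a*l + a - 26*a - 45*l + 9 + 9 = -3*a^2 + a*(-5*l - 25) - 45*l + 18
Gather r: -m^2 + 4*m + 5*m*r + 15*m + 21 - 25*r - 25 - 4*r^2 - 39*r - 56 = -m^2 + 19*m - 4*r^2 + r*(5*m - 64) - 60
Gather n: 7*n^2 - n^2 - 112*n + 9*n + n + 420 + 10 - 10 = 6*n^2 - 102*n + 420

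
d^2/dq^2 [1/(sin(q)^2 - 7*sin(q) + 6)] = (-4*sin(q)^3 + 17*sin(q)^2 - 2*sin(q) - 86)/((sin(q) - 6)^3*(sin(q) - 1)^2)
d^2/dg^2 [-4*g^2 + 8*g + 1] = -8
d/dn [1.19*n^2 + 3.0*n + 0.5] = 2.38*n + 3.0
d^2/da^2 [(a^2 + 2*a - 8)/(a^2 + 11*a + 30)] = 2*(-9*a^3 - 114*a^2 - 444*a - 488)/(a^6 + 33*a^5 + 453*a^4 + 3311*a^3 + 13590*a^2 + 29700*a + 27000)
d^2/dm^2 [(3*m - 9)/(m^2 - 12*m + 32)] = 6*(3*(5 - m)*(m^2 - 12*m + 32) + 4*(m - 6)^2*(m - 3))/(m^2 - 12*m + 32)^3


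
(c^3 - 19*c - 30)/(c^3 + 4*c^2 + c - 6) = (c - 5)/(c - 1)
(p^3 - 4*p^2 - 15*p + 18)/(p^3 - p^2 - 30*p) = (p^2 + 2*p - 3)/(p*(p + 5))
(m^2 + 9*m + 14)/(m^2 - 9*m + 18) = (m^2 + 9*m + 14)/(m^2 - 9*m + 18)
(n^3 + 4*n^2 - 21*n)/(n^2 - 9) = n*(n + 7)/(n + 3)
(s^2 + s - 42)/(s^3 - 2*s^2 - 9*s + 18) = (s^2 + s - 42)/(s^3 - 2*s^2 - 9*s + 18)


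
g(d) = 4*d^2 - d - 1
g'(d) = 8*d - 1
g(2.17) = 15.67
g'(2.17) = 16.36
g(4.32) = 69.33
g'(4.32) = 33.56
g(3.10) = 34.34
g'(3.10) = 23.80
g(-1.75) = 13.00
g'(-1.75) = -15.00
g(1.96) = 12.41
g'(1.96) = 14.68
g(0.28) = -0.97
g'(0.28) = 1.24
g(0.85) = 1.04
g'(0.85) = 5.80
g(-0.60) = 1.04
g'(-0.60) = -5.80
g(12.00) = 563.00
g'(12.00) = 95.00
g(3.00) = 32.00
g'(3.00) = 23.00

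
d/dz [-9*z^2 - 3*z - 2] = -18*z - 3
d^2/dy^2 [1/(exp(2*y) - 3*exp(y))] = ((3 - 4*exp(y))*(exp(y) - 3) + 2*(2*exp(y) - 3)^2)*exp(-y)/(exp(y) - 3)^3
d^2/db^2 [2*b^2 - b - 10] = 4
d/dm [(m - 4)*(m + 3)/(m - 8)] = (m^2 - 16*m + 20)/(m^2 - 16*m + 64)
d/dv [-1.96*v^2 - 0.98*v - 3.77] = -3.92*v - 0.98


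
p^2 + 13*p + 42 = (p + 6)*(p + 7)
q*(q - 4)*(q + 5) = q^3 + q^2 - 20*q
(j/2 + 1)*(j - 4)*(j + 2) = j^3/2 - 6*j - 8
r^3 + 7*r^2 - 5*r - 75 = (r - 3)*(r + 5)^2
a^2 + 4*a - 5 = (a - 1)*(a + 5)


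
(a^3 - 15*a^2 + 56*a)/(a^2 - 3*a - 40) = a*(a - 7)/(a + 5)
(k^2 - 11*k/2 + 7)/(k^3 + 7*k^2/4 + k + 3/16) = 8*(2*k^2 - 11*k + 14)/(16*k^3 + 28*k^2 + 16*k + 3)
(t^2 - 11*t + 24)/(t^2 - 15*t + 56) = (t - 3)/(t - 7)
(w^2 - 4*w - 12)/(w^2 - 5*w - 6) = (w + 2)/(w + 1)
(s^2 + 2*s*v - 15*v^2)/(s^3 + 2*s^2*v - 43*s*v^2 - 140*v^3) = (s - 3*v)/(s^2 - 3*s*v - 28*v^2)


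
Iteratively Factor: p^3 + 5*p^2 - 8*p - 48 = (p + 4)*(p^2 + p - 12) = (p - 3)*(p + 4)*(p + 4)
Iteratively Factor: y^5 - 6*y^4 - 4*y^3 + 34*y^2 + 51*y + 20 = (y - 5)*(y^4 - y^3 - 9*y^2 - 11*y - 4) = (y - 5)*(y - 4)*(y^3 + 3*y^2 + 3*y + 1) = (y - 5)*(y - 4)*(y + 1)*(y^2 + 2*y + 1) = (y - 5)*(y - 4)*(y + 1)^2*(y + 1)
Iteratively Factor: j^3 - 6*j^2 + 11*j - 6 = (j - 3)*(j^2 - 3*j + 2) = (j - 3)*(j - 1)*(j - 2)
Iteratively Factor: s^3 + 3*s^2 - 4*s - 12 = (s + 3)*(s^2 - 4) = (s - 2)*(s + 3)*(s + 2)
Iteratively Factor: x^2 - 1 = (x + 1)*(x - 1)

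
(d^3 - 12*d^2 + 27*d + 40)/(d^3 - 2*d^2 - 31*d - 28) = (d^2 - 13*d + 40)/(d^2 - 3*d - 28)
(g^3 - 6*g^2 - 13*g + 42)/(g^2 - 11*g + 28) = (g^2 + g - 6)/(g - 4)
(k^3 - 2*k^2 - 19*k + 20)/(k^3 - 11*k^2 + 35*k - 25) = (k + 4)/(k - 5)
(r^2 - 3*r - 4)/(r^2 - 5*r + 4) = (r + 1)/(r - 1)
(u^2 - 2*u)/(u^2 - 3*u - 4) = u*(2 - u)/(-u^2 + 3*u + 4)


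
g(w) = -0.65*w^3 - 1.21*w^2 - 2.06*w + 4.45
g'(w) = -1.95*w^2 - 2.42*w - 2.06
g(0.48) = 3.11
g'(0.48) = -3.67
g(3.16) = -34.65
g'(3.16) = -29.18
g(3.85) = -58.51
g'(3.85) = -40.28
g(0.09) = 4.25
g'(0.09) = -2.29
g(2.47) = -17.82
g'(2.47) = -19.93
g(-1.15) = 6.21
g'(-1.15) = -1.86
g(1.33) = -1.96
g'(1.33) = -8.73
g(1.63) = -4.94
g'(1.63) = -11.19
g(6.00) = -191.87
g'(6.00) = -86.78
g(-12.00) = 978.13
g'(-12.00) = -253.82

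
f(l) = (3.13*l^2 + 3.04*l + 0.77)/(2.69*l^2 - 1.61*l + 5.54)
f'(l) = (1.61 - 5.38*l)*(3.13*l^2 + 3.04*l + 0.77)/(2.69*l^2 - 1.61*l + 5.54)^2 + (6.26*l + 3.04)/(2.69*l^2 - 1.61*l + 5.54) = (-13.2169*l^2 + 30.5378*l + 18.0813)/(7.2361*l^4 - 8.6618*l^3 + 32.3973*l^2 - 17.8388*l + 30.6916)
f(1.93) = 1.47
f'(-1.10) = -0.28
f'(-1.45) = -0.29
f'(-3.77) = -0.11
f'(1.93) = 0.18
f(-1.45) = 0.22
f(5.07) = 1.45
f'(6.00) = -0.03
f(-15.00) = 1.04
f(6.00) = 1.42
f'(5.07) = -0.04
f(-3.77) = 0.68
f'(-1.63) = -0.28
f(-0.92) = 0.07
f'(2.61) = 0.02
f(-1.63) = 0.27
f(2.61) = 1.53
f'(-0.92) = -0.25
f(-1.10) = 0.11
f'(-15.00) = -0.01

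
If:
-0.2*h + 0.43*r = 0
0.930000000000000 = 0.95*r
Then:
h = 2.10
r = 0.98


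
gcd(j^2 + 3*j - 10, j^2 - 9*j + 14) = j - 2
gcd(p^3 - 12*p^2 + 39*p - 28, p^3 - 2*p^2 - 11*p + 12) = p^2 - 5*p + 4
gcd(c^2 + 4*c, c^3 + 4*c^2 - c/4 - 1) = c + 4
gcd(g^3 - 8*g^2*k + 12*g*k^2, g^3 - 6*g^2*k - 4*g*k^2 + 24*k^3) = g^2 - 8*g*k + 12*k^2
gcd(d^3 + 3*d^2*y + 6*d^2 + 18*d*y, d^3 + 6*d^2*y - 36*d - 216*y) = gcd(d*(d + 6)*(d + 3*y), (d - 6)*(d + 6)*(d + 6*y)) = d + 6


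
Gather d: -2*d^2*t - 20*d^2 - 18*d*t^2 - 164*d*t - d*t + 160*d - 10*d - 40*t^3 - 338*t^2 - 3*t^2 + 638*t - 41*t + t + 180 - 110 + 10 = d^2*(-2*t - 20) + d*(-18*t^2 - 165*t + 150) - 40*t^3 - 341*t^2 + 598*t + 80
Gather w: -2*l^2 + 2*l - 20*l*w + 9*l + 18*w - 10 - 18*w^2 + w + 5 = -2*l^2 + 11*l - 18*w^2 + w*(19 - 20*l) - 5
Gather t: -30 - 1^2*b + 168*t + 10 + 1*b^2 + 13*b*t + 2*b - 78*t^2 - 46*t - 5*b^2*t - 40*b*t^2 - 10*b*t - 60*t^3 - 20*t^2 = b^2 + b - 60*t^3 + t^2*(-40*b - 98) + t*(-5*b^2 + 3*b + 122) - 20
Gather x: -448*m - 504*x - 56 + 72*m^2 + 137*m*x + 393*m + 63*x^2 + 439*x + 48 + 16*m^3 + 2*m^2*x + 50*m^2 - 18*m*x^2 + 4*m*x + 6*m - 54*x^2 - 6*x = 16*m^3 + 122*m^2 - 49*m + x^2*(9 - 18*m) + x*(2*m^2 + 141*m - 71) - 8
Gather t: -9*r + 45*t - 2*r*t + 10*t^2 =-9*r + 10*t^2 + t*(45 - 2*r)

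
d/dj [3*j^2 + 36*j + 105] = 6*j + 36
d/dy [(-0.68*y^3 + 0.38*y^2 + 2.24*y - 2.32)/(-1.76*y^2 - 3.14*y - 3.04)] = (1.1968*y^4 + 4.2704*y^3 + 8.9508*y^2 - 10.4768*y - 14.0944)/(3.0976*y^4 + 11.0528*y^3 + 20.5604*y^2 + 19.0912*y + 9.2416)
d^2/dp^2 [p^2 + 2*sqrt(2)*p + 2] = 2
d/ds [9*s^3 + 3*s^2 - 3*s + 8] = 27*s^2 + 6*s - 3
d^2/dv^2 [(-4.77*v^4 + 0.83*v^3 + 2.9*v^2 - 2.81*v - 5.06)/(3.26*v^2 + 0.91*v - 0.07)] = (-101.387304*v^6 - 84.904092*v^5 - 17.1691380000001*v^4 - 70.31835*v^3 - 319.280958*v^2 - 93.889026*v - 11.01933)/(34.645976*v^6 + 29.013348*v^5 + 5.867022*v^4 - 0.492401*v^3 - 0.125979*v^2 + 0.013377*v - 0.000343)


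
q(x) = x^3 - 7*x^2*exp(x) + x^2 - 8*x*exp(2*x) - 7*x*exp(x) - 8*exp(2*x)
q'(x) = -7*x^2*exp(x) + 3*x^2 - 16*x*exp(2*x) - 21*x*exp(x) + 2*x - 24*exp(2*x) - 7*exp(x)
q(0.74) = -79.09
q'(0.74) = -209.60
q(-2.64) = -13.53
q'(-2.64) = 15.70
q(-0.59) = 0.07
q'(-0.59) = -2.97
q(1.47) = -478.98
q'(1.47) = -1119.95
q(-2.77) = -15.68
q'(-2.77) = 17.40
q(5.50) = -3174492.90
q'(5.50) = -6787590.40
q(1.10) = -197.66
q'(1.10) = -485.48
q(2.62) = -6350.96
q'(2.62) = -13923.20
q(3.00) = -14560.91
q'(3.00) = -31685.25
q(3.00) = -14560.91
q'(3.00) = -31685.25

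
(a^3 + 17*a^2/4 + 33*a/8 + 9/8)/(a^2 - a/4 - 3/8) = (4*a^2 + 15*a + 9)/(4*a - 3)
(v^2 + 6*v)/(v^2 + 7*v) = (v + 6)/(v + 7)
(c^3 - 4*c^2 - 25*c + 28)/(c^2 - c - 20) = (c^2 - 8*c + 7)/(c - 5)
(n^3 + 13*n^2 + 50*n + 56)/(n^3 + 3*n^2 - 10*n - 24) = (n + 7)/(n - 3)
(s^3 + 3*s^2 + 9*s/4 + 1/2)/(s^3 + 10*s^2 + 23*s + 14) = (s^2 + s + 1/4)/(s^2 + 8*s + 7)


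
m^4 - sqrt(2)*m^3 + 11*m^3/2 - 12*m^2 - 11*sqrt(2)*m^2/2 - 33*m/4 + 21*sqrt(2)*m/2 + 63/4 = (m - 3/2)*(m + 7)*(m - 3*sqrt(2)/2)*(m + sqrt(2)/2)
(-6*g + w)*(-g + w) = 6*g^2 - 7*g*w + w^2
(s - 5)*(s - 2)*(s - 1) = s^3 - 8*s^2 + 17*s - 10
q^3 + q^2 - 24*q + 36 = (q - 3)*(q - 2)*(q + 6)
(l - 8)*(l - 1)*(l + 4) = l^3 - 5*l^2 - 28*l + 32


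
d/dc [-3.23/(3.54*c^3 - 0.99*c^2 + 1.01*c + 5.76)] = (34.3026*c^2 - 6.3954*c + 3.2623)/(3.54*c^3 - 0.99*c^2 + 1.01*c + 5.76)^2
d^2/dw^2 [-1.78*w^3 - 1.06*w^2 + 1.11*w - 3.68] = -10.68*w - 2.12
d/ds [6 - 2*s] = -2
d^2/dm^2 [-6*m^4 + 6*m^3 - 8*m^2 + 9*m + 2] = -72*m^2 + 36*m - 16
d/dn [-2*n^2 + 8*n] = 8 - 4*n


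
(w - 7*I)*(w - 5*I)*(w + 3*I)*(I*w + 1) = I*w^4 + 10*w^3 - 8*I*w^2 + 106*w - 105*I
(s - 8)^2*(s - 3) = s^3 - 19*s^2 + 112*s - 192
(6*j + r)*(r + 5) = 6*j*r + 30*j + r^2 + 5*r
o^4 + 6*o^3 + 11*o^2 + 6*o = o*(o + 1)*(o + 2)*(o + 3)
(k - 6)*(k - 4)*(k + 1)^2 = k^4 - 8*k^3 + 5*k^2 + 38*k + 24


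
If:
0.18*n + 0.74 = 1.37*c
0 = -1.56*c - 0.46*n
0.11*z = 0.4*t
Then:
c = 0.37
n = -1.27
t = 0.275*z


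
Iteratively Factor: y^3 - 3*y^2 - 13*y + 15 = (y - 1)*(y^2 - 2*y - 15) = (y - 1)*(y + 3)*(y - 5)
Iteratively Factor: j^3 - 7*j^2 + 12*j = (j - 3)*(j^2 - 4*j) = j*(j - 3)*(j - 4)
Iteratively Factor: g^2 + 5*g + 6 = (g + 2)*(g + 3)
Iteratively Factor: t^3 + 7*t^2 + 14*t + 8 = (t + 4)*(t^2 + 3*t + 2) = (t + 2)*(t + 4)*(t + 1)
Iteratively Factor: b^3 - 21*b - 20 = (b + 1)*(b^2 - b - 20) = (b - 5)*(b + 1)*(b + 4)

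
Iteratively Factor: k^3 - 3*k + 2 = (k + 2)*(k^2 - 2*k + 1) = (k - 1)*(k + 2)*(k - 1)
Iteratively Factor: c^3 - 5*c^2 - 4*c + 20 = (c - 2)*(c^2 - 3*c - 10) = (c - 5)*(c - 2)*(c + 2)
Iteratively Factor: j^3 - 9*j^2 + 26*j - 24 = (j - 4)*(j^2 - 5*j + 6) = (j - 4)*(j - 2)*(j - 3)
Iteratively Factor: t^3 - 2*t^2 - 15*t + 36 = (t + 4)*(t^2 - 6*t + 9) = (t - 3)*(t + 4)*(t - 3)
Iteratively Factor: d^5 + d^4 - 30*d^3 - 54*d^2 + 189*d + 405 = (d + 3)*(d^4 - 2*d^3 - 24*d^2 + 18*d + 135) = (d - 3)*(d + 3)*(d^3 + d^2 - 21*d - 45) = (d - 3)*(d + 3)^2*(d^2 - 2*d - 15) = (d - 3)*(d + 3)^3*(d - 5)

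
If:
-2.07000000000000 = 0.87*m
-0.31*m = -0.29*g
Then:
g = -2.54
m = -2.38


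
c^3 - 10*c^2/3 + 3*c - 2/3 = (c - 2)*(c - 1)*(c - 1/3)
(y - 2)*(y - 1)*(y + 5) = y^3 + 2*y^2 - 13*y + 10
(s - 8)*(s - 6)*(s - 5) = s^3 - 19*s^2 + 118*s - 240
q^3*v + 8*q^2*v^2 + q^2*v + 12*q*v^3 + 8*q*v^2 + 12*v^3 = (q + 2*v)*(q + 6*v)*(q*v + v)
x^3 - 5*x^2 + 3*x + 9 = (x - 3)^2*(x + 1)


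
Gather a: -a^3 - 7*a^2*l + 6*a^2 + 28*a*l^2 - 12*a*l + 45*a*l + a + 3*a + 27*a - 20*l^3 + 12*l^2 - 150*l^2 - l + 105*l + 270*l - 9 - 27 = -a^3 + a^2*(6 - 7*l) + a*(28*l^2 + 33*l + 31) - 20*l^3 - 138*l^2 + 374*l - 36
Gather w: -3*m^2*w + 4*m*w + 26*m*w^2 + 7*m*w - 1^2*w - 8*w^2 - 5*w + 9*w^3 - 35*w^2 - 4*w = 9*w^3 + w^2*(26*m - 43) + w*(-3*m^2 + 11*m - 10)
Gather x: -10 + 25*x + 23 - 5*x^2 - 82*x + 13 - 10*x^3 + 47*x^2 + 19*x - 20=-10*x^3 + 42*x^2 - 38*x + 6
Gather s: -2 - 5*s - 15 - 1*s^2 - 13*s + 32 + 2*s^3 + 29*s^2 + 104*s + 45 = 2*s^3 + 28*s^2 + 86*s + 60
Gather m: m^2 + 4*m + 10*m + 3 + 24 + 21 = m^2 + 14*m + 48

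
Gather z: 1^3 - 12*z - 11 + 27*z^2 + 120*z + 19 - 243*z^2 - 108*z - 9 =-216*z^2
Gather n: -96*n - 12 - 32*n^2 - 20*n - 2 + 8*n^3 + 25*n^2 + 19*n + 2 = 8*n^3 - 7*n^2 - 97*n - 12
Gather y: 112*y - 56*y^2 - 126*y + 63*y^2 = 7*y^2 - 14*y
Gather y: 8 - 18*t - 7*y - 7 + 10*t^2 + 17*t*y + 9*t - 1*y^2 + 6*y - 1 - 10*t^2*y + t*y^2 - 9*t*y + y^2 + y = 10*t^2 + t*y^2 - 9*t + y*(-10*t^2 + 8*t)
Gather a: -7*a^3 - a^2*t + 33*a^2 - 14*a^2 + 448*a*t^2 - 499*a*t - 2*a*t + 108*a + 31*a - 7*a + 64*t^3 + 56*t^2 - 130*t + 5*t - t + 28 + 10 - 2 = -7*a^3 + a^2*(19 - t) + a*(448*t^2 - 501*t + 132) + 64*t^3 + 56*t^2 - 126*t + 36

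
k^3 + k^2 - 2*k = k*(k - 1)*(k + 2)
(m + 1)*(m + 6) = m^2 + 7*m + 6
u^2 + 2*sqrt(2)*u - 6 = (u - sqrt(2))*(u + 3*sqrt(2))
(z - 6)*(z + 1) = z^2 - 5*z - 6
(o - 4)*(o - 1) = o^2 - 5*o + 4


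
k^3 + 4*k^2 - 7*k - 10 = (k - 2)*(k + 1)*(k + 5)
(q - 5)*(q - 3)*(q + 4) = q^3 - 4*q^2 - 17*q + 60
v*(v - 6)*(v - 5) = v^3 - 11*v^2 + 30*v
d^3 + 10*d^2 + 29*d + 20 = (d + 1)*(d + 4)*(d + 5)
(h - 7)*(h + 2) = h^2 - 5*h - 14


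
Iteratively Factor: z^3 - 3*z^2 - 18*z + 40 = (z - 2)*(z^2 - z - 20) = (z - 5)*(z - 2)*(z + 4)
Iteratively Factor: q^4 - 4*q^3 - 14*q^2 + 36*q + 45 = (q + 3)*(q^3 - 7*q^2 + 7*q + 15) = (q + 1)*(q + 3)*(q^2 - 8*q + 15) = (q - 3)*(q + 1)*(q + 3)*(q - 5)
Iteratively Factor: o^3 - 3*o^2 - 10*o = (o)*(o^2 - 3*o - 10) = o*(o + 2)*(o - 5)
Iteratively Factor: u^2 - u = (u - 1)*(u)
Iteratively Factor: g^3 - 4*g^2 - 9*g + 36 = (g + 3)*(g^2 - 7*g + 12) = (g - 4)*(g + 3)*(g - 3)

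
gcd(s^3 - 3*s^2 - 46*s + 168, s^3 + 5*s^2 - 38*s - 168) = s^2 + s - 42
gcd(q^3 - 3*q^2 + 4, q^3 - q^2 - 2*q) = q^2 - q - 2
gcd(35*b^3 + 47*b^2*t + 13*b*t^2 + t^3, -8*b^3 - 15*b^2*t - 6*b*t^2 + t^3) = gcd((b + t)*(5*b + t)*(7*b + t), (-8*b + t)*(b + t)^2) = b + t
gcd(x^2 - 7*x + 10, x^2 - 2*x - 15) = x - 5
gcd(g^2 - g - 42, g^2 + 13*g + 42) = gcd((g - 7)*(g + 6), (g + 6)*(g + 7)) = g + 6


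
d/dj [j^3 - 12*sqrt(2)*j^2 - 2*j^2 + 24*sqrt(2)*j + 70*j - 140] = 3*j^2 - 24*sqrt(2)*j - 4*j + 24*sqrt(2) + 70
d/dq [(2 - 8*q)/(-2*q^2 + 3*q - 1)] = 2*(-8*q^2 + 4*q + 1)/(4*q^4 - 12*q^3 + 13*q^2 - 6*q + 1)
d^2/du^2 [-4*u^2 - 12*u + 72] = -8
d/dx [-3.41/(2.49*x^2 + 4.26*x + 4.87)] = (16.9818*x + 14.5266)/(2.49*x^2 + 4.26*x + 4.87)^2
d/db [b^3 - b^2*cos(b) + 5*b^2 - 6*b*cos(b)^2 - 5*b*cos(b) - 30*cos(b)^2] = b^2*sin(b) + 3*b^2 + 5*b*sin(b) + 6*b*sin(2*b) - 2*b*cos(b) + 10*b + 30*sin(2*b) - 6*cos(b)^2 - 5*cos(b)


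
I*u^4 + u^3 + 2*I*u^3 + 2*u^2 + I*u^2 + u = u*(u + 1)*(u - I)*(I*u + I)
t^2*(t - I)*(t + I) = t^4 + t^2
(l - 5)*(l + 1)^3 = l^4 - 2*l^3 - 12*l^2 - 14*l - 5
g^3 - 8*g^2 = g^2*(g - 8)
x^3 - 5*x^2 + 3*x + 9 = (x - 3)^2*(x + 1)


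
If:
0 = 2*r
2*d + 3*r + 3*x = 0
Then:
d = -3*x/2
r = 0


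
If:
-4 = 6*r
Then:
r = -2/3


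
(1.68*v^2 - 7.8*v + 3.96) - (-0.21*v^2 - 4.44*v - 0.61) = 1.89*v^2 - 3.36*v + 4.57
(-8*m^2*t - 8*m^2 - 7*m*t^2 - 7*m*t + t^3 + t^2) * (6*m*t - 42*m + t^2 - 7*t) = -48*m^3*t^2 + 288*m^3*t + 336*m^3 - 50*m^2*t^3 + 300*m^2*t^2 + 350*m^2*t - m*t^4 + 6*m*t^3 + 7*m*t^2 + t^5 - 6*t^4 - 7*t^3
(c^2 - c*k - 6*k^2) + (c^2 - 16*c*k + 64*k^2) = 2*c^2 - 17*c*k + 58*k^2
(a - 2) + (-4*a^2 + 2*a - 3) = -4*a^2 + 3*a - 5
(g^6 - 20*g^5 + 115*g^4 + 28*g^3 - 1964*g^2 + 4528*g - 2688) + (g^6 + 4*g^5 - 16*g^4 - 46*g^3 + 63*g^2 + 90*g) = 2*g^6 - 16*g^5 + 99*g^4 - 18*g^3 - 1901*g^2 + 4618*g - 2688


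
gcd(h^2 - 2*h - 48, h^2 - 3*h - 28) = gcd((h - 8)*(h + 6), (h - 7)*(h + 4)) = 1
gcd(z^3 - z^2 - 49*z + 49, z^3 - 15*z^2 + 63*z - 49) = z^2 - 8*z + 7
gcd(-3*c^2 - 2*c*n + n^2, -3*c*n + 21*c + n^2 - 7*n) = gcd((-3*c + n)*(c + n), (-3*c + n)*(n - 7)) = 3*c - n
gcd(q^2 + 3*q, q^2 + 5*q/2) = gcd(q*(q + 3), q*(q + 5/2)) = q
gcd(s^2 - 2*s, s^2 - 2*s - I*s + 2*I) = s - 2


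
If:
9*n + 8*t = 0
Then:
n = -8*t/9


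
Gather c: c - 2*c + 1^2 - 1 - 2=-c - 2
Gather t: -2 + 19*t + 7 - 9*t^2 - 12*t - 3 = -9*t^2 + 7*t + 2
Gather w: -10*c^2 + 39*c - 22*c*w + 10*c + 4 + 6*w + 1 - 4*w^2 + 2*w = -10*c^2 + 49*c - 4*w^2 + w*(8 - 22*c) + 5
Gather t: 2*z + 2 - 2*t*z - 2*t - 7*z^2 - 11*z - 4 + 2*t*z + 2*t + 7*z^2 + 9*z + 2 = 0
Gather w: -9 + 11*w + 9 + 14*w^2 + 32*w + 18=14*w^2 + 43*w + 18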